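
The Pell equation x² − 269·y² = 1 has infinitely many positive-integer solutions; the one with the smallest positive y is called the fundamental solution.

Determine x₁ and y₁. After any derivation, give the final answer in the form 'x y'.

13449 820

√269 = [16; 2,2,32, …], period ℓ=3 (odd) → k=5
k=0  a_k=16  p_k/q_k = 16/1
…
k=2  a_k=2  p_k/q_k = 82/5
k=3  a_k=32  p_k/q_k = 2657/162
k=4  a_k=2  p_k/q_k = 5396/329
k=5  a_k=2  p_k/q_k = 13449/820
fundamental: x₁=13449, y₁=820  (since 180875601 − 269·672400 = 1)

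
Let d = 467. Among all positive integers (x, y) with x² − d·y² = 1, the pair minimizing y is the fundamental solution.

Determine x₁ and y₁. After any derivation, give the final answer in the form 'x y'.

d=467: √d = [21; 1,1,1,1,3,…,1,1,42] (ℓ=14, even), read p_13/q_13
i=0: a=21 ⇒ p=21, q=1
…
i=5: a=3 ⇒ p=389, q=18
…
i=8: a=3 ⇒ p=82767, q=3830
i=9: a=3 ⇒ p=275465, q=12747
i=10: a=1 ⇒ p=358232, q=16577
…
i=12: a=1 ⇒ p=991929, q=45901
i=13: a=1 ⇒ p=1625626, q=75225
→ (1625626, 75225).  Check: 1625626²=2642659891876, 467·75225²=2642659891875, difference 1.

1625626 75225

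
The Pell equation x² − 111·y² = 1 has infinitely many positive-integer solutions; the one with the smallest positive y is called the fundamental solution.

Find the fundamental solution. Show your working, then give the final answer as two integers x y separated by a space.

295 28

√111 = [10; 1,1,6,1,1,20, …], period ℓ=6 (even) → k=5
i=0: a=10 ⇒ p=10, q=1
…
i=2: a=1 ⇒ p=21, q=2
…
i=4: a=1 ⇒ p=158, q=15
i=5: a=1 ⇒ p=295, q=28
fundamental: x₁=295, y₁=28  (since 87025 − 111·784 = 1)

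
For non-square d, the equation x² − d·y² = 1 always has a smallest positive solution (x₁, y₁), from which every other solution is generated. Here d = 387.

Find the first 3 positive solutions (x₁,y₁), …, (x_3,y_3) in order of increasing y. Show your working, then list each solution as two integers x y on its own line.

[19; 1,2,19,2,1,38] for √387; ℓ=6 ⇒ convergent index 5
step 0: (19, 1)  from 19·(1,0) + (0,1)
step 1: (20, 1)  from 1·(19,1) + (1,0)
…
step 3: (1141, 58)  from 19·(59,3) + (20,1)
step 4: (2341, 119)  from 2·(1141,58) + (59,3)
step 5: (3482, 177)  from 1·(2341,119) + (1141,58)
(x₁, y₁) = (3482, 177);  3482² − 387·177² = 1 ✓
k=2:  x_2 = 3482·3482+387·177·177 = 24248647,  y_2 = 3482·177+177·3482 = 1232628
k=3:  x_3 = 3482·24248647+387·177·1232628 = 168867574226,  y_3 = 3482·1232628+177·24248647 = 8584021215

3482 177
24248647 1232628
168867574226 8584021215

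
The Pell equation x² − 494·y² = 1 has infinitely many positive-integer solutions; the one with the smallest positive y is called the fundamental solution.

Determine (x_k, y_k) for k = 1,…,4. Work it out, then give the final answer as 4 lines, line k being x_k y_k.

√494 = [22; 4,2,2,1,2,1,2,2,4,44, …], period ℓ=10 (even) → k=9
step 0: (22, 1)  from 22·(1,0) + (0,1)
step 1: (89, 4)  from 4·(22,1) + (1,0)
step 2: (200, 9)  from 2·(89,4) + (22,1)
step 3: (489, 22)  from 2·(200,9) + (89,4)
…
step 6: (2556, 115)  from 1·(1867,84) + (689,31)
…
step 8: (16514, 743)  from 2·(6979,314) + (2556,115)
step 9: (73035, 3286)  from 4·(16514,743) + (6979,314)
(x₁, y₁) = (73035, 3286);  73035² − 494·3286² = 1 ✓
n=2: (73035,3286)∘(73035,3286) = (73035·73035+494·3286·3286, 73035·3286+3286·73035) = (10668222449,479986020)
n=3: (10668222449,479986020)∘(73035,3286) = (73035·10668222449+494·3286·479986020, 73035·479986020+3286·10668222449) = (1558307253052395,70111557938114)
n=4: (1558307253052395,70111557938114)∘(73035,3286) = (73035·1558307253052395+494·3286·70111557938114, 73035·70111557938114+3286·1558307253052395) = (227621940442695115201,10241195267540325960)

73035 3286
10668222449 479986020
1558307253052395 70111557938114
227621940442695115201 10241195267540325960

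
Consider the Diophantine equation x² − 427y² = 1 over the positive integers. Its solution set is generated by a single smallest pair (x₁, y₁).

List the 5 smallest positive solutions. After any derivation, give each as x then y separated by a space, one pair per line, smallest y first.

√427 = [20; 1,1,1,40, …], period ℓ=4 (even) → k=3
k=0  a_k=20  p_k/q_k = 20/1
k=1  a_k=1  p_k/q_k = 21/1
k=2  a_k=1  p_k/q_k = 41/2
k=3  a_k=1  p_k/q_k = 62/3
(x₁, y₁) = (62, 3);  62² − 427·3² = 1 ✓
(62+3√427)^2 = 7687 + 372√427
(62+3√427)^3 = 953126 + 46125√427
(62+3√427)^4 = 118179937 + 5719128√427
(62+3√427)^5 = 14653359062 + 709125747√427

62 3
7687 372
953126 46125
118179937 5719128
14653359062 709125747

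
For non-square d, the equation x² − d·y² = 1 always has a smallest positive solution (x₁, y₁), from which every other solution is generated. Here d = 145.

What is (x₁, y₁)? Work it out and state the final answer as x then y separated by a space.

√145 = [12; 24, …], period ℓ=1 (odd) → k=1
step 0: (12, 1)  from 12·(1,0) + (0,1)
step 1: (289, 24)  from 24·(12,1) + (1,0)
fundamental: x₁=289, y₁=24  (since 83521 − 145·576 = 1)

289 24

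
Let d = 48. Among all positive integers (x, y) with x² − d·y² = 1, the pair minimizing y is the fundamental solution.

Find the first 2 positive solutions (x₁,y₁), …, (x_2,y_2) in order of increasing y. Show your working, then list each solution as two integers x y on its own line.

7 1
97 14

d=48: √d = [6; 1,12] (ℓ=2, even), read p_1/q_1
k=0  a_k=6  p_k/q_k = 6/1
k=1  a_k=1  p_k/q_k = 7/1
(x₁, y₁) = (7, 1);  7² − 48·1² = 1 ✓
(7+1√48)^2 = 97 + 14√48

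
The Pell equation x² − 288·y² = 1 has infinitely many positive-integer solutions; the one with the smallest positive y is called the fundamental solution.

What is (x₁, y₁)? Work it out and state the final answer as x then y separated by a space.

17 1

√288 → a₀=16, period (1,32); ℓ=2 even so k=1
k=0  a_k=16  p_k/q_k = 16/1
k=1  a_k=1  p_k/q_k = 17/1
fundamental: x₁=17, y₁=1  (since 289 − 288·1 = 1)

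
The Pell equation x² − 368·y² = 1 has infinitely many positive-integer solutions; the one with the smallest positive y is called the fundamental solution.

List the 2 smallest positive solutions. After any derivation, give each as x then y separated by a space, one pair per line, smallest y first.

1151 60
2649601 138120

[19; 5,2,5,38] for √368; ℓ=4 ⇒ convergent index 3
step 0: (19, 1)  from 19·(1,0) + (0,1)
step 1: (96, 5)  from 5·(19,1) + (1,0)
step 2: (211, 11)  from 2·(96,5) + (19,1)
step 3: (1151, 60)  from 5·(211,11) + (96,5)
→ (1151, 60).  Check: 1151²=1324801, 368·60²=1324800, difference 1.
n=2: (1151,60)∘(1151,60) = (1151·1151+368·60·60, 1151·60+60·1151) = (2649601,138120)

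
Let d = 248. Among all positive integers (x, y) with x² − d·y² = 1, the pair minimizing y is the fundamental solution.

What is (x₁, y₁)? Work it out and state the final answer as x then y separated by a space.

63 4

√248 → a₀=15, period (1,2,1,30); ℓ=4 even so k=3
k=0  a_k=15  p_k/q_k = 15/1
k=1  a_k=1  p_k/q_k = 16/1
k=2  a_k=2  p_k/q_k = 47/3
k=3  a_k=1  p_k/q_k = 63/4
(x₁, y₁) = (63, 4);  63² − 248·4² = 1 ✓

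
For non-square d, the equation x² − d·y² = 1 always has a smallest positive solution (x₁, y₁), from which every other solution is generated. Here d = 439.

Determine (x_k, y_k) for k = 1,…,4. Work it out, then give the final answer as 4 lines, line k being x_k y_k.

√439 → a₀=20, period (1,19,1,40); ℓ=4 even so k=3
step 0: (20, 1)  from 20·(1,0) + (0,1)
…
step 2: (419, 20)  from 19·(21,1) + (20,1)
step 3: (440, 21)  from 1·(419,20) + (21,1)
(x₁, y₁) = (440, 21);  440² − 439·21² = 1 ✓
k=2:  x_2 = 440·440+439·21·21 = 387199,  y_2 = 440·21+21·440 = 18480
k=3:  x_3 = 440·387199+439·21·18480 = 340734680,  y_3 = 440·18480+21·387199 = 16262379
k=4:  x_4 = 440·340734680+439·21·16262379 = 299846131201,  y_4 = 440·16262379+21·340734680 = 14310875040

440 21
387199 18480
340734680 16262379
299846131201 14310875040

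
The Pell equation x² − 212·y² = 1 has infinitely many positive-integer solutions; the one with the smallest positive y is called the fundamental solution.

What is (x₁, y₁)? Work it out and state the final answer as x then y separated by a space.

[14; 1,1,3,1,1,…,1,1,28] for √212; ℓ=14 ⇒ convergent index 13
i=0: a=14 ⇒ p=14, q=1
i=1: a=1 ⇒ p=15, q=1
…
i=3: a=3 ⇒ p=102, q=7
…
i=5: a=1 ⇒ p=233, q=16
…
i=8: a=1 ⇒ p=2781, q=191
i=9: a=1 ⇒ p=5198, q=357
i=10: a=1 ⇒ p=7979, q=548
i=11: a=3 ⇒ p=29135, q=2001
i=12: a=1 ⇒ p=37114, q=2549
i=13: a=1 ⇒ p=66249, q=4550
(x₁, y₁) = (66249, 4550);  66249² − 212·4550² = 1 ✓

66249 4550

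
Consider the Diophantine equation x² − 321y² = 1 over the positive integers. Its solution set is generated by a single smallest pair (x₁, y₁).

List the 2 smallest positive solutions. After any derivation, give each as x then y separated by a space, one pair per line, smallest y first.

√321 = [17; 1,10,1,34, …], period ℓ=4 (even) → k=3
a_0=17:  p_0=17·1+0=17,  q_0=17·0+1=1
…
a_2=10:  p_2=10·18+17=197,  q_2=10·1+1=11
a_3=1:  p_3=1·197+18=215,  q_3=1·11+1=12
fundamental: x₁=215, y₁=12  (since 46225 − 321·144 = 1)
n=2: (215,12)∘(215,12) = (215·215+321·12·12, 215·12+12·215) = (92449,5160)

215 12
92449 5160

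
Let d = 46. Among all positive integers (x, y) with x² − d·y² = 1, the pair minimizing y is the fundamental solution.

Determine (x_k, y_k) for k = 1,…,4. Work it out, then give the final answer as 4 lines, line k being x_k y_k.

√46 → a₀=6, period (1,3,1,1,2,6,2,1,1,3,1,12); ℓ=12 even so k=11
k=0  a_k=6  p_k/q_k = 6/1
k=1  a_k=1  p_k/q_k = 7/1
…
k=4  a_k=1  p_k/q_k = 61/9
k=5  a_k=2  p_k/q_k = 156/23
k=6  a_k=6  p_k/q_k = 997/147
k=7  a_k=2  p_k/q_k = 2150/317
k=8  a_k=1  p_k/q_k = 3147/464
k=9  a_k=1  p_k/q_k = 5297/781
k=10  a_k=3  p_k/q_k = 19038/2807
k=11  a_k=1  p_k/q_k = 24335/3588
fundamental: x₁=24335, y₁=3588  (since 592192225 − 46·12873744 = 1)
(24335+3588√46)^2 = 1184384449 + 174627960√46
(24335+3588√46)^3 = 57643991108495 + 8499142809612√46
(24335+3588√46)^4 = 2805533046066067201 + 413653280369188080√46

24335 3588
1184384449 174627960
57643991108495 8499142809612
2805533046066067201 413653280369188080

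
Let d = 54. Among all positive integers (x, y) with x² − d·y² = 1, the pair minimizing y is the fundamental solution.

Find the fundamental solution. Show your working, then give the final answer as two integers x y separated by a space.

d=54: √d = [7; 2,1,6,1,2,14] (ℓ=6, even), read p_5/q_5
a_0=7:  p_0=7·1+0=7,  q_0=7·0+1=1
a_1=2:  p_1=2·7+1=15,  q_1=2·1+0=2
a_2=1:  p_2=1·15+7=22,  q_2=1·2+1=3
a_3=6:  p_3=6·22+15=147,  q_3=6·3+2=20
a_4=1:  p_4=1·147+22=169,  q_4=1·20+3=23
a_5=2:  p_5=2·169+147=485,  q_5=2·23+20=66
→ (485, 66).  Check: 485²=235225, 54·66²=235224, difference 1.

485 66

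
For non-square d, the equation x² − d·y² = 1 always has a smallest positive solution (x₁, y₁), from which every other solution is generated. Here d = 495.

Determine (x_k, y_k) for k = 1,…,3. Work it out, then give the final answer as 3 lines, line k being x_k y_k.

89 4
15841 712
2819609 126732

[22; 4,44] for √495; ℓ=2 ⇒ convergent index 1
k=0  a_k=22  p_k/q_k = 22/1
k=1  a_k=4  p_k/q_k = 89/4
(x₁, y₁) = (89, 4);  89² − 495·4² = 1 ✓
(x_2, y_2) = (89·89 + 495·4·4, 89·4 + 4·89) = (15841, 712)
(x_3, y_3) = (89·15841 + 495·4·712, 89·712 + 4·15841) = (2819609, 126732)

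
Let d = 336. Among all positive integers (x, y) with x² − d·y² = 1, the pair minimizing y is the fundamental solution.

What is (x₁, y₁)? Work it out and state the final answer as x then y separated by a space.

√336 = [18; 3,36, …], period ℓ=2 (even) → k=1
a_0=18:  p_0=18·1+0=18,  q_0=18·0+1=1
a_1=3:  p_1=3·18+1=55,  q_1=3·1+0=3
→ (55, 3).  Check: 55²=3025, 336·3²=3024, difference 1.

55 3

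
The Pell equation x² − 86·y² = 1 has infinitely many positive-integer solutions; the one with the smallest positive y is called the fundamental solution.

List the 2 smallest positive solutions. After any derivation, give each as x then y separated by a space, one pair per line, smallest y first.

10405 1122
216528049 23348820

√86 → a₀=9, period (3,1,1,1,8,1,1,1,3,18); ℓ=10 even so k=9
step 0: (9, 1)  from 9·(1,0) + (0,1)
…
step 5: (881, 95)  from 8·(102,11) + (65,7)
…
step 8: (2847, 307)  from 1·(1864,201) + (983,106)
step 9: (10405, 1122)  from 3·(2847,307) + (1864,201)
(x₁, y₁) = (10405, 1122);  10405² − 86·1122² = 1 ✓
k=2:  x_2 = 10405·10405+86·1122·1122 = 216528049,  y_2 = 10405·1122+1122·10405 = 23348820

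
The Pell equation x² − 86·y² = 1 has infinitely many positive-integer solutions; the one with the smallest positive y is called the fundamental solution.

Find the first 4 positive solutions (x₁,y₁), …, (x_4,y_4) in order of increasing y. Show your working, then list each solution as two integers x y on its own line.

10405 1122
216528049 23348820
4505948689285 485888943078
93768792007492801 10111348882104360

d=86: √d = [9; 3,1,1,1,8,1,1,1,3,18] (ℓ=10, even), read p_9/q_9
i=0: a=9 ⇒ p=9, q=1
…
i=8: a=1 ⇒ p=2847, q=307
i=9: a=3 ⇒ p=10405, q=1122
→ (10405, 1122).  Check: 10405²=108264025, 86·1122²=108264024, difference 1.
(x_2, y_2) = (10405·10405 + 86·1122·1122, 10405·1122 + 1122·10405) = (216528049, 23348820)
(x_3, y_3) = (10405·216528049 + 86·1122·23348820, 10405·23348820 + 1122·216528049) = (4505948689285, 485888943078)
(x_4, y_4) = (10405·4505948689285 + 86·1122·485888943078, 10405·485888943078 + 1122·4505948689285) = (93768792007492801, 10111348882104360)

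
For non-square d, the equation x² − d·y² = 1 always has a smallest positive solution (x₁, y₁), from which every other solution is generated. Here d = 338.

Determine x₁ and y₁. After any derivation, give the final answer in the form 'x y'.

114243 6214

√338 → a₀=18, period (2,1,1,2,36); ℓ=5 odd so k=9
k=0  a_k=18  p_k/q_k = 18/1
k=1  a_k=2  p_k/q_k = 37/2
k=2  a_k=1  p_k/q_k = 55/3
k=3  a_k=1  p_k/q_k = 92/5
k=4  a_k=2  p_k/q_k = 239/13
…
k=6  a_k=2  p_k/q_k = 17631/959
k=7  a_k=1  p_k/q_k = 26327/1432
k=8  a_k=1  p_k/q_k = 43958/2391
k=9  a_k=2  p_k/q_k = 114243/6214
→ (114243, 6214).  Check: 114243²=13051463049, 338·6214²=13051463048, difference 1.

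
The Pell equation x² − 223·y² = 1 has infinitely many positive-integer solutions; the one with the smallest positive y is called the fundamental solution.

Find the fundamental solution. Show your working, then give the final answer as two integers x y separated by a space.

224 15

√223 → a₀=14, period (1,13,1,28); ℓ=4 even so k=3
i=0: a=14 ⇒ p=14, q=1
…
i=2: a=13 ⇒ p=209, q=14
i=3: a=1 ⇒ p=224, q=15
(x₁, y₁) = (224, 15);  224² − 223·15² = 1 ✓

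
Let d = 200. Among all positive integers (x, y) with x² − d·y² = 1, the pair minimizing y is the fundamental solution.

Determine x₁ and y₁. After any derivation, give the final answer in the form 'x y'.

99 7

√200 = [14; 7,28, …], period ℓ=2 (even) → k=1
k=0  a_k=14  p_k/q_k = 14/1
k=1  a_k=7  p_k/q_k = 99/7
(x₁, y₁) = (99, 7);  99² − 200·7² = 1 ✓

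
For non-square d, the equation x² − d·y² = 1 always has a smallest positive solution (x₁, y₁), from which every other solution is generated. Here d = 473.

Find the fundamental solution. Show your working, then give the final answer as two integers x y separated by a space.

√473 → a₀=21, period (1,2,1,42); ℓ=4 even so k=3
i=0: a=21 ⇒ p=21, q=1
…
i=2: a=2 ⇒ p=65, q=3
i=3: a=1 ⇒ p=87, q=4
(x₁, y₁) = (87, 4);  87² − 473·4² = 1 ✓

87 4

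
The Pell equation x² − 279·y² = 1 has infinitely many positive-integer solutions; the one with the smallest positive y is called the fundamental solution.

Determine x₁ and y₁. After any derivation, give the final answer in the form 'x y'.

1520 91

[16; 1,2,2,1,2,2,1,32] for √279; ℓ=8 ⇒ convergent index 7
i=0: a=16 ⇒ p=16, q=1
…
i=2: a=2 ⇒ p=50, q=3
…
i=4: a=1 ⇒ p=167, q=10
…
i=6: a=2 ⇒ p=1069, q=64
i=7: a=1 ⇒ p=1520, q=91
→ (1520, 91).  Check: 1520²=2310400, 279·91²=2310399, difference 1.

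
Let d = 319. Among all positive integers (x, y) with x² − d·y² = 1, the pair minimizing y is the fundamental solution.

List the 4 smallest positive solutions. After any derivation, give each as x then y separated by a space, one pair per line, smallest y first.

d=319: √d = [17; 1,6,5,1,4,…,6,1,34] (ℓ=14, even), read p_13/q_13
a_0=17:  p_0=17·1+0=17,  q_0=17·0+1=1
a_1=1:  p_1=1·17+1=18,  q_1=1·1+0=1
…
a_5=4:  p_5=4·768+643=3715,  q_5=4·43+36=208
a_6=3:  p_6=3·3715+768=11913,  q_6=3·208+43=667
a_7=1:  p_7=1·11913+3715=15628,  q_7=1·667+208=875
a_8=3:  p_8=3·15628+11913=58797,  q_8=3·875+667=3292
a_9=4:  p_9=4·58797+15628=250816,  q_9=4·3292+875=14043
…
a_12=6:  p_12=6·1798881+309613=11102899,  q_12=6·100718+17335=621643
a_13=1:  p_13=1·11102899+1798881=12901780,  q_13=1·621643+100718=722361
→ (12901780, 722361).  Check: 12901780²=166455927168400, 319·722361²=166455927168399, difference 1.
k=2:  x_2 = 12901780·12901780+319·722361·722361 = 332911854336799,  y_2 = 12901780·722361+722361·12901780 = 18639485405160
k=3:  x_3 = 12901780·332911854336799+319·722361·18639485405160 = 8590311008090840302660,  y_3 = 12901780·18639485405160+722361·332911854336799 = 480965080021169647239
k=4:  x_4 = 12901780·8590311008090840302660+319·722361·480965080021169647239 = 221660605515932150288251132801,  y_4 = 12901780·480965080021169647239+722361·8590311008090840302660 = 12410611300231033623224965680

12901780 722361
332911854336799 18639485405160
8590311008090840302660 480965080021169647239
221660605515932150288251132801 12410611300231033623224965680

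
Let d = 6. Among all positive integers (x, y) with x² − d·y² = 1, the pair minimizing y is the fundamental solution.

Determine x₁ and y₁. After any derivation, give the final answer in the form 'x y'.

√6 = [2; 2,4, …], period ℓ=2 (even) → k=1
step 0: (2, 1)  from 2·(1,0) + (0,1)
step 1: (5, 2)  from 2·(2,1) + (1,0)
→ (5, 2).  Check: 5²=25, 6·2²=24, difference 1.

5 2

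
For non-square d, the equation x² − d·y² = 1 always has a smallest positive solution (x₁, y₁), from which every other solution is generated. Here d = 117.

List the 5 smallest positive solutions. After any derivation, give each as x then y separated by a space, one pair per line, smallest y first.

√117 = [10; 1,4,2,4,1,20, …], period ℓ=6 (even) → k=5
i=0: a=10 ⇒ p=10, q=1
…
i=2: a=4 ⇒ p=54, q=5
i=3: a=2 ⇒ p=119, q=11
i=4: a=4 ⇒ p=530, q=49
i=5: a=1 ⇒ p=649, q=60
→ (649, 60).  Check: 649²=421201, 117·60²=421200, difference 1.
n=2: (649,60)∘(649,60) = (649·649+117·60·60, 649·60+60·649) = (842401,77880)
n=3: (842401,77880)∘(649,60) = (649·842401+117·60·77880, 649·77880+60·842401) = (1093435849,101088180)
n=4: (1093435849,101088180)∘(649,60) = (649·1093435849+117·60·101088180, 649·101088180+60·1093435849) = (1419278889601,131212379760)
n=5: (1419278889601,131212379760)∘(649,60) = (649·1419278889601+117·60·131212379760, 649·131212379760+60·1419278889601) = (1842222905266249,170313567840300)

649 60
842401 77880
1093435849 101088180
1419278889601 131212379760
1842222905266249 170313567840300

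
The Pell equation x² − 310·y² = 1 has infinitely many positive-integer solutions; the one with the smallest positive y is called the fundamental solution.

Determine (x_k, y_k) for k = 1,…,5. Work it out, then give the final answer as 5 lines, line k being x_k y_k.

√310 = [17; 1,1,1,1,5,…,1,1,34, …], period ℓ=16 (even) → k=15
a_0=17:  p_0=17·1+0=17,  q_0=17·0+1=1
a_1=1:  p_1=1·17+1=18,  q_1=1·1+0=1
…
a_5=5:  p_5=5·88+53=493,  q_5=5·5+3=28
a_6=3:  p_6=3·493+88=1567,  q_6=3·28+5=89
…
a_10=3:  p_10=3·7747+5687=28928,  q_10=3·440+323=1643
…
a_14=1:  p_14=1·333702+181315=515017,  q_14=1·18953+10298=29251
a_15=1:  p_15=1·515017+333702=848719,  q_15=1·29251+18953=48204
fundamental: x₁=848719, y₁=48204  (since 720323940961 − 310·2323625616 = 1)
k=2:  x_2 = 848719·848719+310·48204·48204 = 1440647881921,  y_2 = 848719·48204+48204·848719 = 81823301352
k=3:  x_3 = 848719·1440647881921+310·48204·81823301352 = 2445410459391369679,  y_3 = 848719·81823301352+48204·1440647881921 = 138889981000287972
k=4:  x_4 = 848719·2445410459391369679+310·48204·138889981000287972 = 4150932639366927117300481,  y_4 = 848719·138889981000287972+48204·2445410459391369679 = 235757131569084991314384
k=5:  x_5 = 848719·4150932639366927117300481+310·48204·235757131569084991314384 = 7045950797499272621676902497999,  y_5 = 848719·235757131569084991314384+48204·4150932639366927117300481 = 400183113896225599505705060220

848719 48204
1440647881921 81823301352
2445410459391369679 138889981000287972
4150932639366927117300481 235757131569084991314384
7045950797499272621676902497999 400183113896225599505705060220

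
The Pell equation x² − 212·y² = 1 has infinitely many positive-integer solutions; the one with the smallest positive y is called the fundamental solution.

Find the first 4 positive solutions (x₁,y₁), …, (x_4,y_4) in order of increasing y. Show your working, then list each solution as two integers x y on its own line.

66249 4550
8777860001 602865900
1163048894346249 79878526013650
154101652394311440001 10583744939153731800

√212 = [14; 1,1,3,1,1,…,1,1,28, …], period ℓ=14 (even) → k=13
step 0: (14, 1)  from 14·(1,0) + (0,1)
step 1: (15, 1)  from 1·(14,1) + (1,0)
…
step 5: (233, 16)  from 1·(131,9) + (102,7)
step 6: (364, 25)  from 1·(233,16) + (131,9)
step 7: (2417, 166)  from 6·(364,25) + (233,16)
…
step 10: (7979, 548)  from 1·(5198,357) + (2781,191)
step 11: (29135, 2001)  from 3·(7979,548) + (5198,357)
step 12: (37114, 2549)  from 1·(29135,2001) + (7979,548)
step 13: (66249, 4550)  from 1·(37114,2549) + (29135,2001)
→ (66249, 4550).  Check: 66249²=4388930001, 212·4550²=4388930000, difference 1.
(66249+4550√212)^2 = 8777860001 + 602865900√212
(66249+4550√212)^3 = 1163048894346249 + 79878526013650√212
(66249+4550√212)^4 = 154101652394311440001 + 10583744939153731800√212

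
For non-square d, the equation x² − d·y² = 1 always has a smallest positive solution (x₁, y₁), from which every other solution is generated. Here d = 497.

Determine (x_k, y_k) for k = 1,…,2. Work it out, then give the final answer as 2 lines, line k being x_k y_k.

√497 = [22; 3,2,2,5,6,5,2,2,3,44, …], period ℓ=10 (even) → k=9
k=0  a_k=22  p_k/q_k = 22/1
…
k=3  a_k=2  p_k/q_k = 379/17
k=4  a_k=5  p_k/q_k = 2051/92
…
k=8  a_k=2  p_k/q_k = 352750/15823
k=9  a_k=3  p_k/q_k = 1201887/53912
→ (1201887, 53912).  Check: 1201887²=1444532360769, 497·53912²=1444532360768, difference 1.
(x_2, y_2) = (1201887·1201887 + 497·53912·53912, 1201887·53912 + 53912·1201887) = (2889064721537, 129592263888)

1201887 53912
2889064721537 129592263888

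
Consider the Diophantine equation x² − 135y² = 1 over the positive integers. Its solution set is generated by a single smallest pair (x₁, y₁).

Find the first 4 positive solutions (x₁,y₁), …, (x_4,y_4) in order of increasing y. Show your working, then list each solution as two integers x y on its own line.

244 21
119071 10248
58106404 5001003
28355806081 2440479216

√135 = [11; 1,1,1,1,1,1,1,22, …], period ℓ=8 (even) → k=7
a_0=11:  p_0=11·1+0=11,  q_0=11·0+1=1
…
a_4=1:  p_4=1·35+23=58,  q_4=1·3+2=5
…
a_6=1:  p_6=1·93+58=151,  q_6=1·8+5=13
a_7=1:  p_7=1·151+93=244,  q_7=1·13+8=21
(x₁, y₁) = (244, 21);  244² − 135·21² = 1 ✓
n=2: (244,21)∘(244,21) = (244·244+135·21·21, 244·21+21·244) = (119071,10248)
n=3: (119071,10248)∘(244,21) = (244·119071+135·21·10248, 244·10248+21·119071) = (58106404,5001003)
n=4: (58106404,5001003)∘(244,21) = (244·58106404+135·21·5001003, 244·5001003+21·58106404) = (28355806081,2440479216)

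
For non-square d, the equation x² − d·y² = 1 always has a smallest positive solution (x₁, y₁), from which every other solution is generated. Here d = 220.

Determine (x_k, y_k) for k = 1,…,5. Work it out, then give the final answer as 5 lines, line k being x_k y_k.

√220 → a₀=14, period (1,4,1,28); ℓ=4 even so k=3
a_0=14:  p_0=14·1+0=14,  q_0=14·0+1=1
…
a_2=4:  p_2=4·15+14=74,  q_2=4·1+1=5
a_3=1:  p_3=1·74+15=89,  q_3=1·5+1=6
fundamental: x₁=89, y₁=6  (since 7921 − 220·36 = 1)
k=2:  x_2 = 89·89+220·6·6 = 15841,  y_2 = 89·6+6·89 = 1068
k=3:  x_3 = 89·15841+220·6·1068 = 2819609,  y_3 = 89·1068+6·15841 = 190098
k=4:  x_4 = 89·2819609+220·6·190098 = 501874561,  y_4 = 89·190098+6·2819609 = 33836376
k=5:  x_5 = 89·501874561+220·6·33836376 = 89330852249,  y_5 = 89·33836376+6·501874561 = 6022684830

89 6
15841 1068
2819609 190098
501874561 33836376
89330852249 6022684830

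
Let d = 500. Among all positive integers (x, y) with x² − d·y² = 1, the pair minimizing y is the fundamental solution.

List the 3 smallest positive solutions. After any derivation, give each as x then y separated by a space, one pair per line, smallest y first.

[22; 2,1,3,2,1,…,1,2,44] for √500; ℓ=14 ⇒ convergent index 13
k=0  a_k=22  p_k/q_k = 22/1
…
k=2  a_k=1  p_k/q_k = 67/3
…
k=5  a_k=1  p_k/q_k = 805/36
…
k=7  a_k=10  p_k/q_k = 14445/646
…
k=12  a_k=1  p_k/q_k = 335522/15005
k=13  a_k=2  p_k/q_k = 930249/41602
(x₁, y₁) = (930249, 41602);  930249² − 500·41602² = 1 ✓
(x_2, y_2) = (930249·930249 + 500·41602·41602, 930249·41602 + 41602·930249) = (1730726404001, 77400437796)
(x_3, y_3) = (930249·1730726404001 + 500·41602·77400437796, 930249·77400437796 + 41602·1730726404001) = (3220013013190122249, 144003359718540806)

930249 41602
1730726404001 77400437796
3220013013190122249 144003359718540806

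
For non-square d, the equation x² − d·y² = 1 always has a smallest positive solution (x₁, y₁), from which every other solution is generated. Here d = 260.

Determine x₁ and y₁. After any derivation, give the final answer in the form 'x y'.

√260 = [16; 8,32, …], period ℓ=2 (even) → k=1
i=0: a=16 ⇒ p=16, q=1
i=1: a=8 ⇒ p=129, q=8
fundamental: x₁=129, y₁=8  (since 16641 − 260·64 = 1)

129 8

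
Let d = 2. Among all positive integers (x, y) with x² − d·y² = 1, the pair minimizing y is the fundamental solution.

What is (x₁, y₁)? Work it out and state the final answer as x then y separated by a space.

√2 → a₀=1, period (2); ℓ=1 odd so k=1
a_0=1:  p_0=1·1+0=1,  q_0=1·0+1=1
a_1=2:  p_1=2·1+1=3,  q_1=2·1+0=2
→ (3, 2).  Check: 3²=9, 2·2²=8, difference 1.

3 2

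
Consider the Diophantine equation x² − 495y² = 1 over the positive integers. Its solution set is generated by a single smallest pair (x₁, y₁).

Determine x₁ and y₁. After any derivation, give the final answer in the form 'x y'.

√495 → a₀=22, period (4,44); ℓ=2 even so k=1
i=0: a=22 ⇒ p=22, q=1
i=1: a=4 ⇒ p=89, q=4
fundamental: x₁=89, y₁=4  (since 7921 − 495·16 = 1)

89 4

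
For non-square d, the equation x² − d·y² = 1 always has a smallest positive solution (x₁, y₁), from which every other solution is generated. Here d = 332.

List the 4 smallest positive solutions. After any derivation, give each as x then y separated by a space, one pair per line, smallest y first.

13447 738
361643617 19847772
9726043422151 533785979430
261572211433685377 14355640110942648

[18; 4,1,1,8,1,1,4,36] for √332; ℓ=8 ⇒ convergent index 7
k=0  a_k=18  p_k/q_k = 18/1
…
k=3  a_k=1  p_k/q_k = 164/9
k=4  a_k=8  p_k/q_k = 1403/77
k=5  a_k=1  p_k/q_k = 1567/86
k=6  a_k=1  p_k/q_k = 2970/163
k=7  a_k=4  p_k/q_k = 13447/738
fundamental: x₁=13447, y₁=738  (since 180821809 − 332·544644 = 1)
(x_2, y_2) = (13447·13447 + 332·738·738, 13447·738 + 738·13447) = (361643617, 19847772)
(x_3, y_3) = (13447·361643617 + 332·738·19847772, 13447·19847772 + 738·361643617) = (9726043422151, 533785979430)
(x_4, y_4) = (13447·9726043422151 + 332·738·533785979430, 13447·533785979430 + 738·9726043422151) = (261572211433685377, 14355640110942648)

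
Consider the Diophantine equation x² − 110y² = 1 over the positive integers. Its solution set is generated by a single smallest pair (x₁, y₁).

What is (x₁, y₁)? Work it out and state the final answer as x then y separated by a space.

√110 = [10; 2,20, …], period ℓ=2 (even) → k=1
k=0  a_k=10  p_k/q_k = 10/1
k=1  a_k=2  p_k/q_k = 21/2
→ (21, 2).  Check: 21²=441, 110·2²=440, difference 1.

21 2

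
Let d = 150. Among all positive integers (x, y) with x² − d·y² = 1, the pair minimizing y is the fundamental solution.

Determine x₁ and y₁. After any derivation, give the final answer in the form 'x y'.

d=150: √d = [12; 4,24] (ℓ=2, even), read p_1/q_1
k=0  a_k=12  p_k/q_k = 12/1
k=1  a_k=4  p_k/q_k = 49/4
fundamental: x₁=49, y₁=4  (since 2401 − 150·16 = 1)

49 4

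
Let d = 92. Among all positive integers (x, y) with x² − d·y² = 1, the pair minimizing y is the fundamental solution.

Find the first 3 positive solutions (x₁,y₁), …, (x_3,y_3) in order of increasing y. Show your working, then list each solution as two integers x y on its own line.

1151 120
2649601 276240
6099380351 635904360

[9; 1,1,2,4,2,1,1,18] for √92; ℓ=8 ⇒ convergent index 7
step 0: (9, 1)  from 9·(1,0) + (0,1)
step 1: (10, 1)  from 1·(9,1) + (1,0)
step 2: (19, 2)  from 1·(10,1) + (9,1)
step 3: (48, 5)  from 2·(19,2) + (10,1)
…
step 5: (470, 49)  from 2·(211,22) + (48,5)
step 6: (681, 71)  from 1·(470,49) + (211,22)
step 7: (1151, 120)  from 1·(681,71) + (470,49)
fundamental: x₁=1151, y₁=120  (since 1324801 − 92·14400 = 1)
(1151+120√92)^2 = 2649601 + 276240√92
(1151+120√92)^3 = 6099380351 + 635904360√92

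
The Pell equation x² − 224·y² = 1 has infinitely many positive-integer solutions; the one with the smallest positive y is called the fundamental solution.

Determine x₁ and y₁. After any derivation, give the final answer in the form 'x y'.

d=224: √d = [14; 1,28] (ℓ=2, even), read p_1/q_1
k=0  a_k=14  p_k/q_k = 14/1
k=1  a_k=1  p_k/q_k = 15/1
→ (15, 1).  Check: 15²=225, 224·1²=224, difference 1.

15 1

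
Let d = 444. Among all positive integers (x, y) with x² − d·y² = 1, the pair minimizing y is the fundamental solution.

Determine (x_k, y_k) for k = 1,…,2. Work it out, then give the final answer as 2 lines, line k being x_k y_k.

d=444: √d = [21; 14,42] (ℓ=2, even), read p_1/q_1
k=0  a_k=21  p_k/q_k = 21/1
k=1  a_k=14  p_k/q_k = 295/14
(x₁, y₁) = (295, 14);  295² − 444·14² = 1 ✓
k=2:  x_2 = 295·295+444·14·14 = 174049,  y_2 = 295·14+14·295 = 8260

295 14
174049 8260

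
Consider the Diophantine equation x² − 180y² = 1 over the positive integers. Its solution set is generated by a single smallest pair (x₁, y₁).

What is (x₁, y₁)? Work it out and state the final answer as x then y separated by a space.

161 12

[13; 2,2,2,26] for √180; ℓ=4 ⇒ convergent index 3
a_0=13:  p_0=13·1+0=13,  q_0=13·0+1=1
a_1=2:  p_1=2·13+1=27,  q_1=2·1+0=2
a_2=2:  p_2=2·27+13=67,  q_2=2·2+1=5
a_3=2:  p_3=2·67+27=161,  q_3=2·5+2=12
→ (161, 12).  Check: 161²=25921, 180·12²=25920, difference 1.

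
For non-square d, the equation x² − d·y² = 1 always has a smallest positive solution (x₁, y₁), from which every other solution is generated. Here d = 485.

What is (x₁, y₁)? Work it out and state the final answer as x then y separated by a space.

[22; 44] for √485; ℓ=1 ⇒ convergent index 1
a_0=22:  p_0=22·1+0=22,  q_0=22·0+1=1
a_1=44:  p_1=44·22+1=969,  q_1=44·1+0=44
fundamental: x₁=969, y₁=44  (since 938961 − 485·1936 = 1)

969 44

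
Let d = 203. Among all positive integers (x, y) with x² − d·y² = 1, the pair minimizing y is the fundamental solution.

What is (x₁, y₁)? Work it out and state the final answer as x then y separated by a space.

57 4

√203 → a₀=14, period (4,28); ℓ=2 even so k=1
k=0  a_k=14  p_k/q_k = 14/1
k=1  a_k=4  p_k/q_k = 57/4
fundamental: x₁=57, y₁=4  (since 3249 − 203·16 = 1)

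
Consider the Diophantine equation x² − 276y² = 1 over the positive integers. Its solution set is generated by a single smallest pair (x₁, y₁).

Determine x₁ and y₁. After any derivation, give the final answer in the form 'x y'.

7775 468

d=276: √d = [16; 1,1,1,1,2,2,2,1,1,1,1,32] (ℓ=12, even), read p_11/q_11
i=0: a=16 ⇒ p=16, q=1
i=1: a=1 ⇒ p=17, q=1
…
i=4: a=1 ⇒ p=83, q=5
…
i=6: a=2 ⇒ p=515, q=31
i=7: a=2 ⇒ p=1246, q=75
i=8: a=1 ⇒ p=1761, q=106
i=9: a=1 ⇒ p=3007, q=181
i=10: a=1 ⇒ p=4768, q=287
i=11: a=1 ⇒ p=7775, q=468
(x₁, y₁) = (7775, 468);  7775² − 276·468² = 1 ✓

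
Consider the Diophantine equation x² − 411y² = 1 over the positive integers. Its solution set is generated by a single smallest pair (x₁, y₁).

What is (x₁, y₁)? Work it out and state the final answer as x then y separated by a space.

49730 2453

[20; 3,1,1,1,19,1,1,1,3,40] for √411; ℓ=10 ⇒ convergent index 9
step 0: (20, 1)  from 20·(1,0) + (0,1)
step 1: (61, 3)  from 3·(20,1) + (1,0)
step 2: (81, 4)  from 1·(61,3) + (20,1)
…
step 6: (4602, 227)  from 1·(4379,216) + (223,11)
…
step 8: (13583, 670)  from 1·(8981,443) + (4602,227)
step 9: (49730, 2453)  from 3·(13583,670) + (8981,443)
fundamental: x₁=49730, y₁=2453  (since 2473072900 − 411·6017209 = 1)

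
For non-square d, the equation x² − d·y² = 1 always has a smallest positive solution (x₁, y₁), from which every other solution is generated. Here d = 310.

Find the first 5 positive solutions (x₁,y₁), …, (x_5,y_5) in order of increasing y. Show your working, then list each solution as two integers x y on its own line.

848719 48204
1440647881921 81823301352
2445410459391369679 138889981000287972
4150932639366927117300481 235757131569084991314384
7045950797499272621676902497999 400183113896225599505705060220

[17; 1,1,1,1,5,…,1,1,34] for √310; ℓ=16 ⇒ convergent index 15
step 0: (17, 1)  from 17·(1,0) + (0,1)
…
step 4: (88, 5)  from 1·(53,3) + (35,2)
step 5: (493, 28)  from 5·(88,5) + (53,3)
…
step 7: (2060, 117)  from 1·(1567,89) + (493,28)
…
step 9: (7747, 440)  from 1·(5687,323) + (2060,117)
step 10: (28928, 1643)  from 3·(7747,440) + (5687,323)
…
step 13: (333702, 18953)  from 1·(181315,10298) + (152387,8655)
step 14: (515017, 29251)  from 1·(333702,18953) + (181315,10298)
step 15: (848719, 48204)  from 1·(515017,29251) + (333702,18953)
(x₁, y₁) = (848719, 48204);  848719² − 310·48204² = 1 ✓
(848719+48204√310)^2 = 1440647881921 + 81823301352√310
(848719+48204√310)^3 = 2445410459391369679 + 138889981000287972√310
(848719+48204√310)^4 = 4150932639366927117300481 + 235757131569084991314384√310
(848719+48204√310)^5 = 7045950797499272621676902497999 + 400183113896225599505705060220√310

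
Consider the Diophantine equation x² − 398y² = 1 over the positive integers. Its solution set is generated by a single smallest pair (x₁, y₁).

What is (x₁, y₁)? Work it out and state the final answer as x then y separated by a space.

d=398: √d = [19; 1,18,1,38] (ℓ=4, even), read p_3/q_3
a_0=19:  p_0=19·1+0=19,  q_0=19·0+1=1
…
a_2=18:  p_2=18·20+19=379,  q_2=18·1+1=19
a_3=1:  p_3=1·379+20=399,  q_3=1·19+1=20
fundamental: x₁=399, y₁=20  (since 159201 − 398·400 = 1)

399 20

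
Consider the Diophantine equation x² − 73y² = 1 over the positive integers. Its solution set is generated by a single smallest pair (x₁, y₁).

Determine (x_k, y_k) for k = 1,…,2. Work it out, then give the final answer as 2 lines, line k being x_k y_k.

2281249 267000
10408194000001 1218186966000

[8; 1,1,5,5,1,1,16] for √73; ℓ=7 ⇒ convergent index 13
step 0: (8, 1)  from 8·(1,0) + (0,1)
…
step 2: (17, 2)  from 1·(9,1) + (8,1)
…
step 10: (200767, 23498)  from 5·(36406,4261) + (18737,2193)
…
step 12: (1241008, 145249)  from 1·(1040241,121751) + (200767,23498)
step 13: (2281249, 267000)  from 1·(1241008,145249) + (1040241,121751)
→ (2281249, 267000).  Check: 2281249²=5204097000001, 73·267000²=5204097000000, difference 1.
k=2:  x_2 = 2281249·2281249+73·267000·267000 = 10408194000001,  y_2 = 2281249·267000+267000·2281249 = 1218186966000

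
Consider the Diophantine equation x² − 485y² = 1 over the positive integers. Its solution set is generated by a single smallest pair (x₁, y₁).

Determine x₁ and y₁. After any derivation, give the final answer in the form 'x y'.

d=485: √d = [22; 44] (ℓ=1, odd), read p_1/q_1
i=0: a=22 ⇒ p=22, q=1
i=1: a=44 ⇒ p=969, q=44
→ (969, 44).  Check: 969²=938961, 485·44²=938960, difference 1.

969 44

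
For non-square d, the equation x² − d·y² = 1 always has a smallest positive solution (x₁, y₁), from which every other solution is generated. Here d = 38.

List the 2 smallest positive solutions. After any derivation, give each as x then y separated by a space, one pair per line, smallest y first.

√38 = [6; 6,12, …], period ℓ=2 (even) → k=1
k=0  a_k=6  p_k/q_k = 6/1
k=1  a_k=6  p_k/q_k = 37/6
fundamental: x₁=37, y₁=6  (since 1369 − 38·36 = 1)
n=2: (37,6)∘(37,6) = (37·37+38·6·6, 37·6+6·37) = (2737,444)

37 6
2737 444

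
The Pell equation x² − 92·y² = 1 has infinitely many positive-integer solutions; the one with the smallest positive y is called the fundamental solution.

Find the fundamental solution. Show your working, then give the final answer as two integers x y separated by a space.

d=92: √d = [9; 1,1,2,4,2,1,1,18] (ℓ=8, even), read p_7/q_7
i=0: a=9 ⇒ p=9, q=1
…
i=5: a=2 ⇒ p=470, q=49
i=6: a=1 ⇒ p=681, q=71
i=7: a=1 ⇒ p=1151, q=120
→ (1151, 120).  Check: 1151²=1324801, 92·120²=1324800, difference 1.

1151 120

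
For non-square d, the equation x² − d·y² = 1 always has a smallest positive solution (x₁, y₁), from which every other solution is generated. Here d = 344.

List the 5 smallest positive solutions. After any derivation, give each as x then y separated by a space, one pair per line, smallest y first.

10405 561
216528049 11674410
4505948689285 242944471539
93768792007492801 5055674441052180
1951328557169976499525 105208584875351394261

d=344: √d = [18; 1,1,4,1,3,1,4,1,1,36] (ℓ=10, even), read p_9/q_9
k=0  a_k=18  p_k/q_k = 18/1
…
k=3  a_k=4  p_k/q_k = 167/9
k=4  a_k=1  p_k/q_k = 204/11
…
k=6  a_k=1  p_k/q_k = 983/53
k=7  a_k=4  p_k/q_k = 4711/254
k=8  a_k=1  p_k/q_k = 5694/307
k=9  a_k=1  p_k/q_k = 10405/561
→ (10405, 561).  Check: 10405²=108264025, 344·561²=108264024, difference 1.
(10405+561√344)^2 = 216528049 + 11674410√344
(10405+561√344)^3 = 4505948689285 + 242944471539√344
(10405+561√344)^4 = 93768792007492801 + 5055674441052180√344
(10405+561√344)^5 = 1951328557169976499525 + 105208584875351394261√344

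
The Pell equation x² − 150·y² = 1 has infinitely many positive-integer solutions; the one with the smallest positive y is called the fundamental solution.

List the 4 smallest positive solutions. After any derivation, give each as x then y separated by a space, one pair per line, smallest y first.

√150 → a₀=12, period (4,24); ℓ=2 even so k=1
i=0: a=12 ⇒ p=12, q=1
i=1: a=4 ⇒ p=49, q=4
fundamental: x₁=49, y₁=4  (since 2401 − 150·16 = 1)
(49+4√150)^2 = 4801 + 392√150
(49+4√150)^3 = 470449 + 38412√150
(49+4√150)^4 = 46099201 + 3763984√150

49 4
4801 392
470449 38412
46099201 3763984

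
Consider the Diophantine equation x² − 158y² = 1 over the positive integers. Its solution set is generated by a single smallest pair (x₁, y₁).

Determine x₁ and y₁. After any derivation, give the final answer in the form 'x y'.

7743 616

[12; 1,1,3,12,3,1,1,24] for √158; ℓ=8 ⇒ convergent index 7
step 0: (12, 1)  from 12·(1,0) + (0,1)
…
step 3: (88, 7)  from 3·(25,2) + (13,1)
…
step 6: (4412, 351)  from 1·(3331,265) + (1081,86)
step 7: (7743, 616)  from 1·(4412,351) + (3331,265)
fundamental: x₁=7743, y₁=616  (since 59954049 − 158·379456 = 1)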